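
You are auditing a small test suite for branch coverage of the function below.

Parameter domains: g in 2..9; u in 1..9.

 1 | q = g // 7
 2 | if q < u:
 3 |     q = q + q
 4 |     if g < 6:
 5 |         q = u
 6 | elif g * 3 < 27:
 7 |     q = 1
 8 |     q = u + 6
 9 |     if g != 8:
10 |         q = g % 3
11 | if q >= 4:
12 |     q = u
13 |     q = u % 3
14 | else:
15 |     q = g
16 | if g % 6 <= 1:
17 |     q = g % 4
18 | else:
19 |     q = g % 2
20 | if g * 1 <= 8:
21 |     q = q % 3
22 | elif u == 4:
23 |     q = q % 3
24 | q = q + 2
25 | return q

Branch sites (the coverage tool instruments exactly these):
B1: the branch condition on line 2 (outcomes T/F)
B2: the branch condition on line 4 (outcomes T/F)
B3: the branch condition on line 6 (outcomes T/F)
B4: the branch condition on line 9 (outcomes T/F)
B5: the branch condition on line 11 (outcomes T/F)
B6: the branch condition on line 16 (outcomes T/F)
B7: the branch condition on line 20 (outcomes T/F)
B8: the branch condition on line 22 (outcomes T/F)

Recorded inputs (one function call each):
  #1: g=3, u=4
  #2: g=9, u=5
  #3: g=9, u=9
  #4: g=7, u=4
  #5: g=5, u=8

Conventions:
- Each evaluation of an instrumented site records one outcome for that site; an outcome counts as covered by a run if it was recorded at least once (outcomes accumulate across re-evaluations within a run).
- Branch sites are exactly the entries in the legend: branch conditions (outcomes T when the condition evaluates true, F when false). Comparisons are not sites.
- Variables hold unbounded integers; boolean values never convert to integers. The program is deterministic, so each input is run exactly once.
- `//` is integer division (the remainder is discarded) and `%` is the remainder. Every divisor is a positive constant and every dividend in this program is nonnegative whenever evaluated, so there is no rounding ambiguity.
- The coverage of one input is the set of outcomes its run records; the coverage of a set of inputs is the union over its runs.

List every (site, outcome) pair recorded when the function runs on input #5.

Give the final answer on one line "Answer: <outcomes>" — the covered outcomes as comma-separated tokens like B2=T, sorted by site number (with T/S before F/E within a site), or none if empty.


Simulating input #5 (g=5, u=8) step by step:
  B1->T, B2->T, B5->T, B6->F, B7->T
deduplicating events, the covered set is: B1=T, B2=T, B5=T, B6=F, B7=T
Answer: B1=T, B2=T, B5=T, B6=F, B7=T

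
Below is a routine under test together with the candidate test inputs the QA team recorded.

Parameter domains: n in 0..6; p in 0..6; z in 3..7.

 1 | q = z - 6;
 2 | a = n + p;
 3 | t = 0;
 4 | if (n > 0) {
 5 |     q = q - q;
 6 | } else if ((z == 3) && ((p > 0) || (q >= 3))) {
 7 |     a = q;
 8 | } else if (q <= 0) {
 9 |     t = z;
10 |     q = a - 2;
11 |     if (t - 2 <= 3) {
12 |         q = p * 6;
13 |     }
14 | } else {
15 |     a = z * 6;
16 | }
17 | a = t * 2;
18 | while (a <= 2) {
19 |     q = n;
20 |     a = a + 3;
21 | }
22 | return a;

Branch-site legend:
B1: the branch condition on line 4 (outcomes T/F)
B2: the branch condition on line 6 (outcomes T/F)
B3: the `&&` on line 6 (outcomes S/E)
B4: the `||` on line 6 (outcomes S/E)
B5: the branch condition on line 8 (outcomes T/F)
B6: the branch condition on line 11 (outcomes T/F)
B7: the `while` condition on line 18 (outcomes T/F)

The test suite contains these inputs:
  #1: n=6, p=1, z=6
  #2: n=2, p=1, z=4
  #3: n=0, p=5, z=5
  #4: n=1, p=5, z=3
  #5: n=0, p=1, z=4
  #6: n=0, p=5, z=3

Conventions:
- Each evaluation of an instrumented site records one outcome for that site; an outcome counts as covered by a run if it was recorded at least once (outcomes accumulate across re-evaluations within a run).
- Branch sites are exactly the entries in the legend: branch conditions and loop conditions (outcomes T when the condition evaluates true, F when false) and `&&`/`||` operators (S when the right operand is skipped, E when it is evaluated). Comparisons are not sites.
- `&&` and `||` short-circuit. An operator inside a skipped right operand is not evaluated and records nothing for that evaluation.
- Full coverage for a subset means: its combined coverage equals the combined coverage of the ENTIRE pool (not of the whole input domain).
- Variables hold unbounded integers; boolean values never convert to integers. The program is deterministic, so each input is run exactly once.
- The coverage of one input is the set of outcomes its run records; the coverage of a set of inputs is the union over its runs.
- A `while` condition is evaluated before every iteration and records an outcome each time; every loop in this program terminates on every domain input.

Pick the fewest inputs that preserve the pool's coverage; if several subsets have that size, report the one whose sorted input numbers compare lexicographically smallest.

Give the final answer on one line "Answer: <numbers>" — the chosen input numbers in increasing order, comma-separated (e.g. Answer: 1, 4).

run #1 (n=6, p=1, z=6) runs B1->T, B7->T, B7->F; records B1=T, B7=T, B7=F
run #2 (n=2, p=1, z=4) runs B1->T, B7->T, B7->F; records B1=T, B7=T, B7=F
run #3 (n=0, p=5, z=5) runs B1->F, B3->S, B2->F, B5->T, B6->T, B7->F; records B1=F, B2=F, B3=S, B5=T, B6=T, B7=F
run #4 (n=1, p=5, z=3) runs B1->T, B7->T, B7->F; records B1=T, B7=T, B7=F
run #5 (n=0, p=1, z=4) runs B1->F, B3->S, B2->F, B5->T, B6->T, B7->F; records B1=F, B2=F, B3=S, B5=T, B6=T, B7=F
run #6 (n=0, p=5, z=3) runs B1->F, B3->E, B4->S, B2->T, B7->T, B7->F; records B1=F, B2=T, B3=E, B4=S, B7=T, B7=F
the full pool covers 11 outcomes: B1=T, B1=F, B2=T, B2=F, B3=S, B3=E, B4=S, B5=T, B6=T, B7=T, B7=F
size 1 is not enough: best union over all size-1 subsets is 6/11
size 2 is not enough: best union over all size-2 subsets is 10/11
size 3: inputs {1, 3, 6} cover all 11 outcomes, and no lexicographically smaller subset of this size does

Answer: 1, 3, 6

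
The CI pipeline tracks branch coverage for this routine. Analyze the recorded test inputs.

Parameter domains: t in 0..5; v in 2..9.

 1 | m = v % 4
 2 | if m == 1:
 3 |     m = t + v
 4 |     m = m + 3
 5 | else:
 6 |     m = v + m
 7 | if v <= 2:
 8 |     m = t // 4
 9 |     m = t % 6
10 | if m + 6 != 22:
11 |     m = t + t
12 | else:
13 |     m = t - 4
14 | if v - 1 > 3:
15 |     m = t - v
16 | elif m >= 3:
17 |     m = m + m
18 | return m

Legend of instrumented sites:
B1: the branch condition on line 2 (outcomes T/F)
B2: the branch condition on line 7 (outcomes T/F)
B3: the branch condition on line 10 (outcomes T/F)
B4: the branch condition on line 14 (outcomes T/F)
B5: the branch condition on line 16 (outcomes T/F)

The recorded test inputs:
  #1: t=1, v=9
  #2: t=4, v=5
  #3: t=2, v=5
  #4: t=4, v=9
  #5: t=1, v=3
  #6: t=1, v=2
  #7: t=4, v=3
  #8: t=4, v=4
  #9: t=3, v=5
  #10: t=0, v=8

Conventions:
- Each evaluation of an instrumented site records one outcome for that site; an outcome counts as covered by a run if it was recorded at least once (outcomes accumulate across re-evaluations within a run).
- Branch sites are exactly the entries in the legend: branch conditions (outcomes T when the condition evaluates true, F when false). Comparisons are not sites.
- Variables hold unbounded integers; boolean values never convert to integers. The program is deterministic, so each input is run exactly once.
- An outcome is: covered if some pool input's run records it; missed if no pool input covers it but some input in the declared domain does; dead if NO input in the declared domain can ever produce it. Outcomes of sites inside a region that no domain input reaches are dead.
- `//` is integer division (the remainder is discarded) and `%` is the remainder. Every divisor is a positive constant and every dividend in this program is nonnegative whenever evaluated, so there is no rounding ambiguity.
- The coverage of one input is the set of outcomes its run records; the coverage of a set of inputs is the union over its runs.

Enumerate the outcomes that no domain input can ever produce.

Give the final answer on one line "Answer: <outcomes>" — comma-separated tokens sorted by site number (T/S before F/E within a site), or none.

exhaustive pass over the 48-input domain:
  reachable outcomes have witnesses, e.g. B1=T (e.g. t=0, v=5), B1=F (e.g. t=0, v=2), B2=T (e.g. t=0, v=2), B2=F (e.g. t=0, v=3)

Answer: none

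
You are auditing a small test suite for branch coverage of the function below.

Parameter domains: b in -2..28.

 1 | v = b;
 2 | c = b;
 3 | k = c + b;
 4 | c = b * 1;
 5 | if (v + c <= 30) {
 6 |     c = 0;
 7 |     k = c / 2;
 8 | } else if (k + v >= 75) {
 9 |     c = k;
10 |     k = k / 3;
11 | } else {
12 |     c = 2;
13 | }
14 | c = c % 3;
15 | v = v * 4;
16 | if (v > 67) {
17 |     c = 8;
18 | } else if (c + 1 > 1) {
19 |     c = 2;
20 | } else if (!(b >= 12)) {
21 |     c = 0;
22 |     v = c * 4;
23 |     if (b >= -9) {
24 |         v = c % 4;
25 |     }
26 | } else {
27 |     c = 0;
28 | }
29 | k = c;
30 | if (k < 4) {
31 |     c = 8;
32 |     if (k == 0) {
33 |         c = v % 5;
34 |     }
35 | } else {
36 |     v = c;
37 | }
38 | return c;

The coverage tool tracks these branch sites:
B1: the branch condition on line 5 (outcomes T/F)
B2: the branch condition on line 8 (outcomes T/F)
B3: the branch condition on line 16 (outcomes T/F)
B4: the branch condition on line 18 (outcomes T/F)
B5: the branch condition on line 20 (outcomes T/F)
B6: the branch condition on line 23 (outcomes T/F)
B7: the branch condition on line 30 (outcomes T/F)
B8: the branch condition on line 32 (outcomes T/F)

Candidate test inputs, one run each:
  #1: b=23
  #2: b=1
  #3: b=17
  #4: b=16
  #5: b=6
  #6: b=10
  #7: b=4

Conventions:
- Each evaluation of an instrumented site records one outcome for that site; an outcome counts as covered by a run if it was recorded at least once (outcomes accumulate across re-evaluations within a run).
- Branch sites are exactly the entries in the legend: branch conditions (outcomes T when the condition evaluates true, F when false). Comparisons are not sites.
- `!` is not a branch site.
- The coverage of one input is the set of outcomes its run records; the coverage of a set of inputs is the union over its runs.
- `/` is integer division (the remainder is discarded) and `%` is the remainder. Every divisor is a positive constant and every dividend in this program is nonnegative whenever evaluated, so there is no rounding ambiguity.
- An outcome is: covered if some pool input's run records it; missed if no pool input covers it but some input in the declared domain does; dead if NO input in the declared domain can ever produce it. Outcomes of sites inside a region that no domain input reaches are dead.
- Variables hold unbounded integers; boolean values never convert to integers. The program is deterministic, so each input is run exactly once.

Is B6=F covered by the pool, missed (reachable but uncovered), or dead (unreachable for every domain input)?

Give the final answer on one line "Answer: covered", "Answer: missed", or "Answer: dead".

no pool input records B6=F
checking all 31 inputs in the declared domain: B6=F is never recorded -> dead

Answer: dead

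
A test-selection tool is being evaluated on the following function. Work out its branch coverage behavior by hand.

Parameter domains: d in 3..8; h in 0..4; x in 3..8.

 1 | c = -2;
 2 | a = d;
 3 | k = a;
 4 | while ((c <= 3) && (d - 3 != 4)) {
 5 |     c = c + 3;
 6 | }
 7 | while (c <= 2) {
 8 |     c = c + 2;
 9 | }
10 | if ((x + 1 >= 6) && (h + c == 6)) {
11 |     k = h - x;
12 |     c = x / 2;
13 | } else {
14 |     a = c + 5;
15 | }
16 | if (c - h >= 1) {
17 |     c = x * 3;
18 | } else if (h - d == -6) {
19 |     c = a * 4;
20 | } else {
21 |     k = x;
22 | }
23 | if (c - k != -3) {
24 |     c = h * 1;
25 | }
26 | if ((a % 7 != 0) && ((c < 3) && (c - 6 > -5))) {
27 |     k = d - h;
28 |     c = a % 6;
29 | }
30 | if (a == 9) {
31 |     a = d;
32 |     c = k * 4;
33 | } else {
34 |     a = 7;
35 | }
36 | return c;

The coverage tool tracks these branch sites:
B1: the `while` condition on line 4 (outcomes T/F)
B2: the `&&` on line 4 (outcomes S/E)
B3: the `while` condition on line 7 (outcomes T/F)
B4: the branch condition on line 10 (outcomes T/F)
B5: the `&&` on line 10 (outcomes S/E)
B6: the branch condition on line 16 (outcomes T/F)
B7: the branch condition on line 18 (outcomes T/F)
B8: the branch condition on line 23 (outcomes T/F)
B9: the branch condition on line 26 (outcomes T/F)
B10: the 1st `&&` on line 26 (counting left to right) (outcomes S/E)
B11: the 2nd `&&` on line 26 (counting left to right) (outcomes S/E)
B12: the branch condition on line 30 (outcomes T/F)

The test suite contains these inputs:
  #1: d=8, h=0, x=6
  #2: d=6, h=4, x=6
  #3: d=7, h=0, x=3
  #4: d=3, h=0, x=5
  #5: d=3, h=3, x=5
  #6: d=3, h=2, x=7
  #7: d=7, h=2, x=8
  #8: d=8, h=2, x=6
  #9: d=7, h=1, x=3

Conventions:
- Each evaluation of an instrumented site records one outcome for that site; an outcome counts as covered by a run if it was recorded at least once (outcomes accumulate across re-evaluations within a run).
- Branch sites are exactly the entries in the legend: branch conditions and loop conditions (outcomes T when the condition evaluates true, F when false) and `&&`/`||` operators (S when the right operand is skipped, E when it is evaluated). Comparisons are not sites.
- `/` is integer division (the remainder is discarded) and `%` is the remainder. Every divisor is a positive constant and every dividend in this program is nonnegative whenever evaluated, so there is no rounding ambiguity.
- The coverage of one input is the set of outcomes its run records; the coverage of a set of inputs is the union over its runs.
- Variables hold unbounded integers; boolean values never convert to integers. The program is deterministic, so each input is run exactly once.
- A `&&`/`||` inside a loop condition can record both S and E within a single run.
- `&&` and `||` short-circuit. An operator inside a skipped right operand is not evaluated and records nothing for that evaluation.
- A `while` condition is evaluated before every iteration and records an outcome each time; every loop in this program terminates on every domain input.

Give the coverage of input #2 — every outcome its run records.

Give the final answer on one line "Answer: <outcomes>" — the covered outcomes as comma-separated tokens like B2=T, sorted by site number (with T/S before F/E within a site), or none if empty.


Tracing the run of input #2 (d=6, h=4, x=6):
  B2->E, B1->T, B2->E, B1->T, B2->S, B1->F, B3->F, B5->E, B4->F, B6->F
  B7->F, B8->T, B10->E, B11->S, B9->F, B12->T
collecting distinct outcomes: B1=T, B1=F, B2=S, B2=E, B3=F, B4=F, B5=E, B6=F, B7=F, B8=T, B9=F, B10=E, B11=S, B12=T
Answer: B1=T, B1=F, B2=S, B2=E, B3=F, B4=F, B5=E, B6=F, B7=F, B8=T, B9=F, B10=E, B11=S, B12=T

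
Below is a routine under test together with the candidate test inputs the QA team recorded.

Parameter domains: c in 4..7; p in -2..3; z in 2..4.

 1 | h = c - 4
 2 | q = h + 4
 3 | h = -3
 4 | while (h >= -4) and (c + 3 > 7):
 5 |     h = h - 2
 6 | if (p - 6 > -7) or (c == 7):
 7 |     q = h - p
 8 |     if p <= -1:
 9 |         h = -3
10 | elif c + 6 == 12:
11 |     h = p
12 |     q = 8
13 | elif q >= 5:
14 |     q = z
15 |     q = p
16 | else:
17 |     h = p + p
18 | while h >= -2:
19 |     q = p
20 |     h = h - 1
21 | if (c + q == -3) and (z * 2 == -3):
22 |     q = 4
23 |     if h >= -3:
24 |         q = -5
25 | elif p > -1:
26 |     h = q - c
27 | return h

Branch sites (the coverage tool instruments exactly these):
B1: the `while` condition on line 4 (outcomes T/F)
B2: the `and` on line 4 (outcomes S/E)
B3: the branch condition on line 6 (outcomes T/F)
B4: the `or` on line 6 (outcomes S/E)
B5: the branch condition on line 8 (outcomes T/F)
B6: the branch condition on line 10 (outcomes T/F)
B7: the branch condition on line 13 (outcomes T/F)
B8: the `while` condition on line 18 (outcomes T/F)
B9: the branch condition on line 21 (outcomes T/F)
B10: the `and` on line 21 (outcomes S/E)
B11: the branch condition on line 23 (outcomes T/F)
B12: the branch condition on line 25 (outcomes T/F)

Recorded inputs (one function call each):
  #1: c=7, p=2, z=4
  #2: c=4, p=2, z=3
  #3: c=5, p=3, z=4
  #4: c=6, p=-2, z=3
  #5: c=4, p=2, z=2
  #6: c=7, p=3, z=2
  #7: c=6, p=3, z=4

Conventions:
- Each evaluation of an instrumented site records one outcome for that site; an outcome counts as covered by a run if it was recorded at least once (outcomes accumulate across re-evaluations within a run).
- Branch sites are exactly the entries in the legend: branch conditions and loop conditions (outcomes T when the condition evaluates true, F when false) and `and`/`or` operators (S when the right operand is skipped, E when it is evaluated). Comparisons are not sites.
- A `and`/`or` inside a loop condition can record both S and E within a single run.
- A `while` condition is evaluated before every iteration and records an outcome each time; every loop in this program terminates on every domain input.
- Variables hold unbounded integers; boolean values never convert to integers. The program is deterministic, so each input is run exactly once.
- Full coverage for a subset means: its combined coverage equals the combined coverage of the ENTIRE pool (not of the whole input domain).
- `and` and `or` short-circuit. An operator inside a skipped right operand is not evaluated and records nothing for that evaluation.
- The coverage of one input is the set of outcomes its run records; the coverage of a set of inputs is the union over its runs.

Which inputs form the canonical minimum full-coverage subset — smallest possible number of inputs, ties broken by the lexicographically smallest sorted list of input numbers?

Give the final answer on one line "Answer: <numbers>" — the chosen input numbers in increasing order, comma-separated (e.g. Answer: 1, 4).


input #1 (c=7, p=2, z=4): events B2->E, B1->T, B2->S, B1->F, B4->S, B3->T, B5->F, B8->F, B10->S, B9->F, B12->T; covers B1=T, B1=F, B2=S, B2=E, B3=T, B4=S, B5=F, B8=F, B9=F, B10=S, B12=T
input #2 (c=4, p=2, z=3): events B2->E, B1->F, B4->S, B3->T, B5->F, B8->F, B10->S, B9->F, B12->T; covers B1=F, B2=E, B3=T, B4=S, B5=F, B8=F, B9=F, B10=S, B12=T
input #3 (c=5, p=3, z=4): events B2->E, B1->T, B2->S, B1->F, B4->S, B3->T, B5->F, B8->F, B10->E, B9->F, B12->T; covers B1=T, B1=F, B2=S, B2=E, B3=T, B4=S, B5=F, B8=F, B9=F, B10=E, B12=T
input #4 (c=6, p=-2, z=3): events B2->E, B1->T, B2->S, B1->F, B4->E, B3->F, B6->T, B8->T, B8->F, B10->S, B9->F, B12->F; covers B1=T, B1=F, B2=S, B2=E, B3=F, B4=E, B6=T, B8=T, B8=F, B9=F, B10=S, B12=F
input #5 (c=4, p=2, z=2): events B2->E, B1->F, B4->S, B3->T, B5->F, B8->F, B10->S, B9->F, B12->T; covers B1=F, B2=E, B3=T, B4=S, B5=F, B8=F, B9=F, B10=S, B12=T
input #6 (c=7, p=3, z=2): events B2->E, B1->T, B2->S, B1->F, B4->S, B3->T, B5->F, B8->F, B10->S, B9->F, B12->T; covers B1=T, B1=F, B2=S, B2=E, B3=T, B4=S, B5=F, B8=F, B9=F, B10=S, B12=T
input #7 (c=6, p=3, z=4): events B2->E, B1->T, B2->S, B1->F, B4->S, B3->T, B5->F, B8->F, B10->S, B9->F, B12->T; covers B1=T, B1=F, B2=S, B2=E, B3=T, B4=S, B5=F, B8=F, B9=F, B10=S, B12=T
the full pool covers 17 outcomes: B1=T, B1=F, B2=S, B2=E, B3=T, B3=F, B4=S, B4=E, B5=F, B6=T, B8=T, B8=F, B9=F, B10=S, B10=E, B12=T, B12=F
no size-1 subset reaches all 17 outcomes (best union: 12/17)
inputs {3, 4} (size 2) cover everything; no size-2 subset with a lexicographically smaller index list covers all 17
Answer: 3, 4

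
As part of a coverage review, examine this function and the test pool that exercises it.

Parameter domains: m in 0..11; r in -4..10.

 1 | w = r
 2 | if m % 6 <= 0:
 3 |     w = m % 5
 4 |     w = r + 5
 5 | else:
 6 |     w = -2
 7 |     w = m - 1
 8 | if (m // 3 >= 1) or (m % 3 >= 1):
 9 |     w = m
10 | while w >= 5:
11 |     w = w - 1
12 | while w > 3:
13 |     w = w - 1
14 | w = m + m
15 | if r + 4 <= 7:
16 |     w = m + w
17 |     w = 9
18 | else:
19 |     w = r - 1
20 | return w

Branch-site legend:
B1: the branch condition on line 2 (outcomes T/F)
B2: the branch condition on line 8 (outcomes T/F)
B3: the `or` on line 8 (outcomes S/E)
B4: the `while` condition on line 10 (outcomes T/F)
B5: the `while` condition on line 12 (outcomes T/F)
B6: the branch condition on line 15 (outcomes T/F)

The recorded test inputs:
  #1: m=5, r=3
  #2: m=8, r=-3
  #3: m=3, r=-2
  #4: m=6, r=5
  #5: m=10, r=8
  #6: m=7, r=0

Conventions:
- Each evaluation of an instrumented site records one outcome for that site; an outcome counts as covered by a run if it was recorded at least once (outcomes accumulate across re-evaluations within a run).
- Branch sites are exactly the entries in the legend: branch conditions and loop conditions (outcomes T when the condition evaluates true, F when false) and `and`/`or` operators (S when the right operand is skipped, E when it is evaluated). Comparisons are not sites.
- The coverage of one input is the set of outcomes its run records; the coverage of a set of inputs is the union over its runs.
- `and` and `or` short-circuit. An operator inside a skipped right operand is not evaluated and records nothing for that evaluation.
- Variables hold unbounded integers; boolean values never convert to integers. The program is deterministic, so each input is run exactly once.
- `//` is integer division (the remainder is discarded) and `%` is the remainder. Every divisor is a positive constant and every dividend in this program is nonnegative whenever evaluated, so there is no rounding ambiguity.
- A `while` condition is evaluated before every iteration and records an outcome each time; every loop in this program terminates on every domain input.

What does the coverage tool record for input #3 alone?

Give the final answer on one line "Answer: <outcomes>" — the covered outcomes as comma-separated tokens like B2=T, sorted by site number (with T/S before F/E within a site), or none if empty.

Running input #3 (m=3, r=-2), event by event:
  B1->F, B3->S, B2->T, B4->F, B5->F, B6->T
deduplicating events, the covered set is: B1=F, B2=T, B3=S, B4=F, B5=F, B6=T

Answer: B1=F, B2=T, B3=S, B4=F, B5=F, B6=T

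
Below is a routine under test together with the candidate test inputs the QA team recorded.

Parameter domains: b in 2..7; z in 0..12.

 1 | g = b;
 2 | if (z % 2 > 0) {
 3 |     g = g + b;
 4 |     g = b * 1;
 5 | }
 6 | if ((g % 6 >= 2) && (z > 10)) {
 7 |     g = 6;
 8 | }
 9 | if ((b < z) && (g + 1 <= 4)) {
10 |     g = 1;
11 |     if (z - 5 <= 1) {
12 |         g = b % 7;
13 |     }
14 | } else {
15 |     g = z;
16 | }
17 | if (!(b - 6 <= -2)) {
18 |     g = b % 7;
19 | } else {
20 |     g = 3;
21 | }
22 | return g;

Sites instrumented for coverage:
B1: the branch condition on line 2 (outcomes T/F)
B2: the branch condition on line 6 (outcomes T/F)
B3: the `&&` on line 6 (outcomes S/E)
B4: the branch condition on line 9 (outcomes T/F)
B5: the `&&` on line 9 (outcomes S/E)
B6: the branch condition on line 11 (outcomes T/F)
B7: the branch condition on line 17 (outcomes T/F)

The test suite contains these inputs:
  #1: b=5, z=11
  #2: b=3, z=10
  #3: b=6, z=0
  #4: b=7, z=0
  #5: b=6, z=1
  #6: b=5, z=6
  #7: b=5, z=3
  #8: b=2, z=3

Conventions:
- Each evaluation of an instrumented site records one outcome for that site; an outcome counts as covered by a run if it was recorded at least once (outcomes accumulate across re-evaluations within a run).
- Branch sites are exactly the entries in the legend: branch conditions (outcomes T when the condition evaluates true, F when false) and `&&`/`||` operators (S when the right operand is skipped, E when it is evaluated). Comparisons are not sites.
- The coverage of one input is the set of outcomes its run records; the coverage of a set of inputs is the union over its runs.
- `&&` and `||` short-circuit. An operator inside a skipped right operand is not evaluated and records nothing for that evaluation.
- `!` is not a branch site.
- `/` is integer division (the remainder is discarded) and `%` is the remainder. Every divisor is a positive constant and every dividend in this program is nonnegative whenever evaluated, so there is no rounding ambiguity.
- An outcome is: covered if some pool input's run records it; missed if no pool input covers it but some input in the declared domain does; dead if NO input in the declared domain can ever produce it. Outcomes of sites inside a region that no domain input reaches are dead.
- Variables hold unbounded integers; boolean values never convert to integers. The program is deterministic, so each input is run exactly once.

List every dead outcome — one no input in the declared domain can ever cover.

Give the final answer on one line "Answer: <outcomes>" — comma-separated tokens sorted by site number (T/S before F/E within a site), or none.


sweeping the full domain (78 inputs) for each outcome:
  reachable outcomes have witnesses, e.g. B1=T (e.g. b=2, z=1), B1=F (e.g. b=2, z=0), B2=T (e.g. b=2, z=11), B2=F (e.g. b=2, z=0)
Answer: none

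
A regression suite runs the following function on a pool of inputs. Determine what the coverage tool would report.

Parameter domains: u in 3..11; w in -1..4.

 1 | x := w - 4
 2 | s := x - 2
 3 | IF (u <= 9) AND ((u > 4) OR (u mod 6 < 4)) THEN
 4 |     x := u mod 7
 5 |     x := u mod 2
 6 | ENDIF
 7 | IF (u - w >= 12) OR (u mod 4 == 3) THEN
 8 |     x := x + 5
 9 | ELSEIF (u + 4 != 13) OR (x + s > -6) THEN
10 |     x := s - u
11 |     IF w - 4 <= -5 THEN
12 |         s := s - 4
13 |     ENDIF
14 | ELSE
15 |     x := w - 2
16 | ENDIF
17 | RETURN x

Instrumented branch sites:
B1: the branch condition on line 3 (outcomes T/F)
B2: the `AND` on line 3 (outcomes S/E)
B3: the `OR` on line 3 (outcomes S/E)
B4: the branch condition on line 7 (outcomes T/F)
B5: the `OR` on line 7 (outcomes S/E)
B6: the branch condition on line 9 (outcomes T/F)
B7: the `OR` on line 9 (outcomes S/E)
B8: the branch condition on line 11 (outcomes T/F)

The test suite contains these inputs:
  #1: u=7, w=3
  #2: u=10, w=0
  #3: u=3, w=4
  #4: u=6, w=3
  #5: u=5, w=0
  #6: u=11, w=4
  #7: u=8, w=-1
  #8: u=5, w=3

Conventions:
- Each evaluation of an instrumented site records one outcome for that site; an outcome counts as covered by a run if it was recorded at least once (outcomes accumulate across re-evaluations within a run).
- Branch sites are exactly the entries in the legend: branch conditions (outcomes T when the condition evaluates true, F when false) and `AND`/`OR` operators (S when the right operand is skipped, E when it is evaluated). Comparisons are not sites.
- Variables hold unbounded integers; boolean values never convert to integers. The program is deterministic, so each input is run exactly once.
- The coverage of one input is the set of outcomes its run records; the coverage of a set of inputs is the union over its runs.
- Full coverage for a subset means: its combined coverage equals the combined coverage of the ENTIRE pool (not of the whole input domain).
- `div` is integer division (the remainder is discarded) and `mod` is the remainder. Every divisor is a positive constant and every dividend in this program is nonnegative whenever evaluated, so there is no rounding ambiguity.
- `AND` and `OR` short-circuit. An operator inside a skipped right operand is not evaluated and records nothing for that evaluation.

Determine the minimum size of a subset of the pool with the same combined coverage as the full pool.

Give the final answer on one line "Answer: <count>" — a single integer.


#1 (u=7, w=3) -> B2->E, B3->S, B1->T, B5->E, B4->T; covered: B1=T, B2=E, B3=S, B4=T, B5=E
#2 (u=10, w=0) -> B2->S, B1->F, B5->E, B4->F, B7->S, B6->T, B8->F; covered: B1=F, B2=S, B4=F, B5=E, B6=T, B7=S, B8=F
#3 (u=3, w=4) -> B2->E, B3->E, B1->T, B5->E, B4->T; covered: B1=T, B2=E, B3=E, B4=T, B5=E
#4 (u=6, w=3) -> B2->E, B3->S, B1->T, B5->E, B4->F, B7->S, B6->T, B8->F; covered: B1=T, B2=E, B3=S, B4=F, B5=E, B6=T, B7=S, B8=F
#5 (u=5, w=0) -> B2->E, B3->S, B1->T, B5->E, B4->F, B7->S, B6->T, B8->F; covered: B1=T, B2=E, B3=S, B4=F, B5=E, B6=T, B7=S, B8=F
#6 (u=11, w=4) -> B2->S, B1->F, B5->E, B4->T; covered: B1=F, B2=S, B4=T, B5=E
#7 (u=8, w=-1) -> B2->E, B3->S, B1->T, B5->E, B4->F, B7->S, B6->T, B8->T; covered: B1=T, B2=E, B3=S, B4=F, B5=E, B6=T, B7=S, B8=T
#8 (u=5, w=3) -> B2->E, B3->S, B1->T, B5->E, B4->F, B7->S, B6->T, B8->F; covered: B1=T, B2=E, B3=S, B4=F, B5=E, B6=T, B7=S, B8=F
union over all inputs: B1=T, B1=F, B2=S, B2=E, B3=S, B3=E, B4=T, B4=F, B5=E, B6=T, B7=S, B8=T, B8=F (13 outcomes)
every size-1 subset falls short of the 13 outcomes (best: 8/13)
every size-2 subset falls short of the 13 outcomes (best: 11/13)
at size 3, {2, 3, 7} reaches all 13 outcomes; every lexicographically earlier size-3 subset fails
Answer: 3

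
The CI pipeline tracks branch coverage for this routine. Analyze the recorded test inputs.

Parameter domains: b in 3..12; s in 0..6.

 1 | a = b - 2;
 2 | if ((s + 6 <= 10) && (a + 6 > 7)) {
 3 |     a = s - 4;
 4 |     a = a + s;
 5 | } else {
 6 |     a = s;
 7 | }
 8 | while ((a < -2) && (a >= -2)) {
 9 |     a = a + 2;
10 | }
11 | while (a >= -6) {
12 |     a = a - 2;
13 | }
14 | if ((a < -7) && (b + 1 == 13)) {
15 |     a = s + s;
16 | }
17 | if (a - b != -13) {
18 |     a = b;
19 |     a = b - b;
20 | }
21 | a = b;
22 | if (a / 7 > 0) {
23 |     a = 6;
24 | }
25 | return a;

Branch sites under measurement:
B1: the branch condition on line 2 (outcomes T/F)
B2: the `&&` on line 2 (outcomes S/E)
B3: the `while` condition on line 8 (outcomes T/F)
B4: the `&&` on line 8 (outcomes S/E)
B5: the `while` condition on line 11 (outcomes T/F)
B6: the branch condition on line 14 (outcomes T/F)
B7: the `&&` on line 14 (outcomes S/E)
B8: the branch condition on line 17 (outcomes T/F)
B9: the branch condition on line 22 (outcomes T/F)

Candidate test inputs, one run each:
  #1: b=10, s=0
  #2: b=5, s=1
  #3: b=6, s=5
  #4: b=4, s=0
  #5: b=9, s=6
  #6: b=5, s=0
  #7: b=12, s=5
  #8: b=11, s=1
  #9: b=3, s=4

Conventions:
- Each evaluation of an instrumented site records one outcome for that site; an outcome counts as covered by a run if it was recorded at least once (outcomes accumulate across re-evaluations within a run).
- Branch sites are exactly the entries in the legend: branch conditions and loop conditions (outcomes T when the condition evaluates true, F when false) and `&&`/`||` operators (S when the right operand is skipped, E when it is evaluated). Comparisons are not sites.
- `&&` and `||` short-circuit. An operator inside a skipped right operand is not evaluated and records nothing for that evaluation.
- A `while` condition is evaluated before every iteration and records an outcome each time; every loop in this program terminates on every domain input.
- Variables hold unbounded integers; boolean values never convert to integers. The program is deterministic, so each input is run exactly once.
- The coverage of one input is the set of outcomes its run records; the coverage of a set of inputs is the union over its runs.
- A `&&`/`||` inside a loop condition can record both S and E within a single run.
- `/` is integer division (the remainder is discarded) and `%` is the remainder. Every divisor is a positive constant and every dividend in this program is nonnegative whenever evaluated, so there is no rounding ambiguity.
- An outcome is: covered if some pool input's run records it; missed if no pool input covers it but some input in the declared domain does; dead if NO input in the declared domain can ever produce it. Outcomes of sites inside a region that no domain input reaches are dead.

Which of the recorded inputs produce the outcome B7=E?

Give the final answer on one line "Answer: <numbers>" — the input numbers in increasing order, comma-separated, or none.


input #1 (b=10, s=0): records B7=E
input #2 (b=5, s=1): records B7=E
input #3 (b=6, s=5): does not record B7=E
input #4 (b=4, s=0): records B7=E
input #5 (b=9, s=6): records B7=E
input #6 (b=5, s=0): records B7=E
input #7 (b=12, s=5): does not record B7=E
input #8 (b=11, s=1): records B7=E
input #9 (b=3, s=4): records B7=E
Answer: 1, 2, 4, 5, 6, 8, 9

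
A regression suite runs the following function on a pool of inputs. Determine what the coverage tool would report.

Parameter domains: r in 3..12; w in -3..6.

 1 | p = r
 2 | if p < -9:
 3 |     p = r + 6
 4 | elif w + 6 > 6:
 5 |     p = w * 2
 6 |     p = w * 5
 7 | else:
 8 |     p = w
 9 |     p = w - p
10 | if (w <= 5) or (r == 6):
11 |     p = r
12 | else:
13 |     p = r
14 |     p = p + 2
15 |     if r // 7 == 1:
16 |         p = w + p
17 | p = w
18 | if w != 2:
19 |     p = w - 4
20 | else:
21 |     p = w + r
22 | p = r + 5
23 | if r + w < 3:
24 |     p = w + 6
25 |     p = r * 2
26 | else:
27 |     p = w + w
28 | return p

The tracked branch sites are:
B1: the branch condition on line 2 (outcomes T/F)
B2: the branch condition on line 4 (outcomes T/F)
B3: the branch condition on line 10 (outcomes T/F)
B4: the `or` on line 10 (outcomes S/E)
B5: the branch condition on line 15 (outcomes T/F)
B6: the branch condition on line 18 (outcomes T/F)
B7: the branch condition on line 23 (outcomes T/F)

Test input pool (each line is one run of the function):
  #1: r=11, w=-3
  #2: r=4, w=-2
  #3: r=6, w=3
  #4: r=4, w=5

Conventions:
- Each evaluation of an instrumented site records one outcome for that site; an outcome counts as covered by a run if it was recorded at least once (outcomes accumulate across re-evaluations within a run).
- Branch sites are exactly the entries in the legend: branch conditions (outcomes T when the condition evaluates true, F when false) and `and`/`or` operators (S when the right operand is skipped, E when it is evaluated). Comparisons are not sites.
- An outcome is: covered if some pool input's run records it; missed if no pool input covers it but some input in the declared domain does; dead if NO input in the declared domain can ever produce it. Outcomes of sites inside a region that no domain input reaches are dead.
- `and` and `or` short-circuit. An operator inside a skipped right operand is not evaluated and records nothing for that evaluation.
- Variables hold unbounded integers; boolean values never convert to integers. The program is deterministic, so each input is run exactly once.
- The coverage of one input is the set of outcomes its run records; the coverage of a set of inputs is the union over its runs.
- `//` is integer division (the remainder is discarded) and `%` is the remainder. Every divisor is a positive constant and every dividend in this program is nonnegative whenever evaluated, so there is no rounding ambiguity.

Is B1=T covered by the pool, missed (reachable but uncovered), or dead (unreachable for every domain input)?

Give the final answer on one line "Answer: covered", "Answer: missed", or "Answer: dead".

no pool input records B1=T
checking all 100 inputs in the declared domain: B1=T is never recorded -> dead

Answer: dead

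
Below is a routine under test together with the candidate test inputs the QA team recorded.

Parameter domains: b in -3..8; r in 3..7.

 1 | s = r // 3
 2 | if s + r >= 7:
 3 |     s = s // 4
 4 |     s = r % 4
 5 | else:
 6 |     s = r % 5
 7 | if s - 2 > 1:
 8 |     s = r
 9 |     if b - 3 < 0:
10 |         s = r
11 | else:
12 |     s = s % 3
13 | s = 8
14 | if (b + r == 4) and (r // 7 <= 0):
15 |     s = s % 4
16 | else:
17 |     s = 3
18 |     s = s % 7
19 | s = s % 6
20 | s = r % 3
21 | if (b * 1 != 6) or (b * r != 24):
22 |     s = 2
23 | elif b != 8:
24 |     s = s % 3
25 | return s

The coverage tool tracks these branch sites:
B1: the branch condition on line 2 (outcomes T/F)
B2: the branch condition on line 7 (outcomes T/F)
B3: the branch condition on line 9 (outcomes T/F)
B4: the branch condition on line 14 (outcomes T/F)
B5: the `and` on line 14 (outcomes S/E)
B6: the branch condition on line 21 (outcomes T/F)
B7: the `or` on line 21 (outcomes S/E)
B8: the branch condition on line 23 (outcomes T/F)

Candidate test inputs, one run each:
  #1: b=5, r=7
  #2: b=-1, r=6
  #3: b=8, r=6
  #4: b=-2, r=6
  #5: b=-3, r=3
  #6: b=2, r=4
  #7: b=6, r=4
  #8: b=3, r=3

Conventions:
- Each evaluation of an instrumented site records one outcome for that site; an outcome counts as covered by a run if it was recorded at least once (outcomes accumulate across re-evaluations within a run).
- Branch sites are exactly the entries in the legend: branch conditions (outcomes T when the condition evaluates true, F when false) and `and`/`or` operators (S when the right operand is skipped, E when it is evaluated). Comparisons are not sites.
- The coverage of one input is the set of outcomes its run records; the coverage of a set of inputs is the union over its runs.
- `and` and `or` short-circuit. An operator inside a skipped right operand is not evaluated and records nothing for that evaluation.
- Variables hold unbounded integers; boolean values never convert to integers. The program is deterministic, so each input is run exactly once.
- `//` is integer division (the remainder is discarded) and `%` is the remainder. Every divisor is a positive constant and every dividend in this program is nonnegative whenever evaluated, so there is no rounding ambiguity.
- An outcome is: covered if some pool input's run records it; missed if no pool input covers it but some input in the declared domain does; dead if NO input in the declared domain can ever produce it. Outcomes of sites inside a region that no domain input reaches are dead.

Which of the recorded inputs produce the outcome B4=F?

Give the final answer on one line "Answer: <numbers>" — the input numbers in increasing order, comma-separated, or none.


input #1 (b=5, r=7): covers B4=F
input #2 (b=-1, r=6): covers B4=F
input #3 (b=8, r=6): covers B4=F
input #4 (b=-2, r=6): misses B4=F
input #5 (b=-3, r=3): covers B4=F
input #6 (b=2, r=4): covers B4=F
input #7 (b=6, r=4): covers B4=F
input #8 (b=3, r=3): covers B4=F
Answer: 1, 2, 3, 5, 6, 7, 8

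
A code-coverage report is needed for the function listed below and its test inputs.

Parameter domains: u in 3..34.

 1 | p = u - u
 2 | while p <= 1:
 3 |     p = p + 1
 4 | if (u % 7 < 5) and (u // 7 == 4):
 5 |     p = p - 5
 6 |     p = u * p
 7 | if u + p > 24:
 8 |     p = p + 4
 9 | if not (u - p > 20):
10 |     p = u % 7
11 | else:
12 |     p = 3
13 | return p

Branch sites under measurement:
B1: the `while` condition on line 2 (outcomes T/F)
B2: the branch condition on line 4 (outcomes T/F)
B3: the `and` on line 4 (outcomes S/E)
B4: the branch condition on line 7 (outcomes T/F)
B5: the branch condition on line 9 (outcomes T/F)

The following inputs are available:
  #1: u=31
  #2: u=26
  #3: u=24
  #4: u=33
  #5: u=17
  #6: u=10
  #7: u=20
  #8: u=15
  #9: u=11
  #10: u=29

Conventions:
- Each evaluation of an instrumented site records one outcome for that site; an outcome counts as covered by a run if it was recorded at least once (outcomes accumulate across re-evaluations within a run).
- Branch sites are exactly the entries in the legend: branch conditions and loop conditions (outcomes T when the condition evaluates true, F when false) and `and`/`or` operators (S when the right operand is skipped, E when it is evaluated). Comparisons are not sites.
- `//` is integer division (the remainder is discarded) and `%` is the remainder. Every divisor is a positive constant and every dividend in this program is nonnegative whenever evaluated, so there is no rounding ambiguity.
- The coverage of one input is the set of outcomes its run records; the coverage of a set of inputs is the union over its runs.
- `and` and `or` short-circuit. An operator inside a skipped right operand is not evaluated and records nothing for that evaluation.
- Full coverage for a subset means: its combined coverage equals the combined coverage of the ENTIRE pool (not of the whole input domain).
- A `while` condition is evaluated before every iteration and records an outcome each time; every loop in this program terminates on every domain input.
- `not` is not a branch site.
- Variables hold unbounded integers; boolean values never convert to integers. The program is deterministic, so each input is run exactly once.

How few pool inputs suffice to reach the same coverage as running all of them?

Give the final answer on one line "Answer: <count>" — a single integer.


input #1 (u=31): covers B1=T, B1=F, B2=T, B3=E, B4=F, B5=F
input #2 (u=26): covers B1=T, B1=F, B2=F, B3=S, B4=T, B5=T
input #3 (u=24): covers B1=T, B1=F, B2=F, B3=E, B4=T, B5=T
input #4 (u=33): covers B1=T, B1=F, B2=F, B3=S, B4=T, B5=F
input #5 (u=17): covers B1=T, B1=F, B2=F, B3=E, B4=F, B5=T
input #6 (u=10): covers B1=T, B1=F, B2=F, B3=E, B4=F, B5=T
input #7 (u=20): covers B1=T, B1=F, B2=F, B3=S, B4=F, B5=T
input #8 (u=15): covers B1=T, B1=F, B2=F, B3=E, B4=F, B5=T
input #9 (u=11): covers B1=T, B1=F, B2=F, B3=E, B4=F, B5=T
input #10 (u=29): covers B1=T, B1=F, B2=T, B3=E, B4=F, B5=F
together the pool reaches 10 outcomes: B1=T, B1=F, B2=T, B2=F, B3=S, B3=E, B4=T, B4=F, B5=T, B5=F
no size-1 subset reaches all 10 outcomes (best union: 6/10)
the canonical winner is {1, 2}: size 2, full 10-outcome coverage, earliest index list among size-2 covers
Answer: 2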